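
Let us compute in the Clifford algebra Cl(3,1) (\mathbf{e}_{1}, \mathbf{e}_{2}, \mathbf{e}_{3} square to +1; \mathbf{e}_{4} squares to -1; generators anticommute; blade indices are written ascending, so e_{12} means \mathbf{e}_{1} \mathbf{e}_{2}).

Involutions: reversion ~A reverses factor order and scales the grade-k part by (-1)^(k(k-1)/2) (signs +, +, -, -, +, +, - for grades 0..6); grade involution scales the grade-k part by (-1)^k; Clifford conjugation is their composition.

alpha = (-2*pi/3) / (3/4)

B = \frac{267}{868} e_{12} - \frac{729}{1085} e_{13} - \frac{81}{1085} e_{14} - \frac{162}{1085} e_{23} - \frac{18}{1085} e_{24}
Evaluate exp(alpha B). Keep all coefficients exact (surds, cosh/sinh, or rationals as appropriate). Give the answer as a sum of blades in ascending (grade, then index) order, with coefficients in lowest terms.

B^2 term by term: the squares give (\frac{267}{868})^2*(e_{12})^2 + (-\frac{729}{1085})^2*(e_{13})^2 + (-\frac{81}{1085})^2*(e_{14})^2 + (-\frac{162}{1085})^2*(e_{23})^2 + (-\frac{18}{1085})^2*(e_{24})^2 = \frac{71289}{753424}*(-1) + \frac{531441}{1177225}*(-1) + \frac{6561}{1177225}*(+1) + \frac{26244}{1177225}*(-1) + \frac{324}{1177225}*(+1) = -\frac{9}{16} (each basis 2-blade squares to minus the product of its generators' squares); cross terms between blades sharing an index anticommute and cancel; the commuting (index-disjoint) pairs give grade-4 terms 2*c*c'*(blade product), which cancel blade by blade — e_{1234}: -\frac{26244}{1177225} + \frac{26244}{1177225} = 0 — confirming B is simple. So B^2 = -\frac{9}{16}.
B^2 = -\frac{9}{16} — B^2 < 0, so the exponential closes trigonometrically: l = \frac{3}{4}, alpha*l = - \frac{2 \pi}{3}, so exp(alpha B) = cos(- \frac{2 \pi}{3}) + (sin(- \frac{2 \pi}{3})/(\frac{3}{4}))*B = - \frac{1}{2} + (- \frac{2 \sqrt{3}}{3})*B.
Answer: - \frac{1}{2} - \frac{89 \sqrt{3}}{434} e_{12} + \frac{486 \sqrt{3}}{1085} e_{13} + \frac{54 \sqrt{3}}{1085} e_{14} + \frac{108 \sqrt{3}}{1085} e_{23} + \frac{12 \sqrt{3}}{1085} e_{24}


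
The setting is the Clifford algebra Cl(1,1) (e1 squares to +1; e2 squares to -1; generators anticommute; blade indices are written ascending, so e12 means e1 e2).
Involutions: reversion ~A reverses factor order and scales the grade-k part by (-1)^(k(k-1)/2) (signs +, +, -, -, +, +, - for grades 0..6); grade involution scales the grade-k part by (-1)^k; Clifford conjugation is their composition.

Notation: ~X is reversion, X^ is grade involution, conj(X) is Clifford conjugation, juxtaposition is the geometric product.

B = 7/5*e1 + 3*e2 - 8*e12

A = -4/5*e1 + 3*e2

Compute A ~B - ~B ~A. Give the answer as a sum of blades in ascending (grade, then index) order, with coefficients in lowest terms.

first term: -253/25 + 24*e1 - 32/5*e2 - 33/5*e12
second term: -253/25 - 24*e1 + 32/5*e2 + 33/5*e12
Answer: 48*e1 - 64/5*e2 - 66/5*e12


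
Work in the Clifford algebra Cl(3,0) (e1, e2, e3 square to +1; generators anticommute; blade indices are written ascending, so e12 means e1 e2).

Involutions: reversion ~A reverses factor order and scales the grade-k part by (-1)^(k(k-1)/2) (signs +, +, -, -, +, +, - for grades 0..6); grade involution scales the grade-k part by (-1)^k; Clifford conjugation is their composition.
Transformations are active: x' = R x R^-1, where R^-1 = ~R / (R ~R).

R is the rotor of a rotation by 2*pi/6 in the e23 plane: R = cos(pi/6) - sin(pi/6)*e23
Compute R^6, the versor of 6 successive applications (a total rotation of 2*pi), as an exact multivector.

Because a rotor carries half the rotation angle, composing 6 copies of this e23-plane rotor multiplies the phase: 6*(pi/6) = pi, hence R^6 = cos(pi) - sin(pi)*e23.
cos(pi) = -1 and sin(pi) = 0, so R^6 = -1. The total rotation 2*pi is 1 full turn, so every vector returns to itself, yet the rotor is -1, on the OTHER sheet of the double cover (an odd number of 2*pi turns).
Answer: -1


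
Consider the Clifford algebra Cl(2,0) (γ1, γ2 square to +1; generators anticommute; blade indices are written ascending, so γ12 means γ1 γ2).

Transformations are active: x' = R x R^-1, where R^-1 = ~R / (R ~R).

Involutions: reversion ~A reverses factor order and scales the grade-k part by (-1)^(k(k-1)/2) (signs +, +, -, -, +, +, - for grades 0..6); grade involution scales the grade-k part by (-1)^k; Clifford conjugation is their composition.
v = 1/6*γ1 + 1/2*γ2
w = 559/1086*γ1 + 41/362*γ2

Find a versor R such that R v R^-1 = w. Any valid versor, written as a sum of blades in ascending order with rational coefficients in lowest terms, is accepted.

A norm check does it: q(v) = q(w) = 5/18, hence R = v + w = 370/543*γ1 + 111/181*γ2 realises the map — parallel part kept, (v - w)/2 negated, v carried to w.
Answer: 370/543*γ1 + 111/181*γ2


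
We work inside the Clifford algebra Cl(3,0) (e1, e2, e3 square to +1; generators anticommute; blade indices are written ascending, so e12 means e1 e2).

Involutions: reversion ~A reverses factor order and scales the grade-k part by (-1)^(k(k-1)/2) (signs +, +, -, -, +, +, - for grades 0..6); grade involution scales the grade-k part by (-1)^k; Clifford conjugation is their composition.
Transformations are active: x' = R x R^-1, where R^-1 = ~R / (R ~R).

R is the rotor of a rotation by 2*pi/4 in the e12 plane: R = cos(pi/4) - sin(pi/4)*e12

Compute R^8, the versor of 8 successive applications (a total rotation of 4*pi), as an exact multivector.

The rotor phase is half the rotation angle and phases add under composition, so 8 steps in the e12 plane accumulate phase 8*(pi/4) = 2*pi: R^8 = cos(2*pi) - sin(2*pi)*e12.
cos(2*pi) = 1 and sin(2*pi) = 0, so R^8 = 1. The total rotation 4*pi is 2 full turns, so every vector returns to itself, yet the rotor is +1, back on the identity sheet (an even number of 2*pi turns).
Answer: 1


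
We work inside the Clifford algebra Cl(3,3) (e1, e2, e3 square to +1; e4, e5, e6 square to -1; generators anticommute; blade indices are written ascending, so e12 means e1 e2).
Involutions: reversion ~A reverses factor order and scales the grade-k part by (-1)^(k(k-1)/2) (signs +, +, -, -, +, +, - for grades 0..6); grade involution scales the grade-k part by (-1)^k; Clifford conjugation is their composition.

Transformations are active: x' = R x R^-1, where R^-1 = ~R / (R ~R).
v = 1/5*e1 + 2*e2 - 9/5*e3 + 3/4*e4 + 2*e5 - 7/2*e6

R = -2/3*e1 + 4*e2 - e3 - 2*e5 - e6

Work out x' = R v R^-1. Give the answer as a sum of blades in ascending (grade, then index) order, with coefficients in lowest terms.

~R = -2/3*e1 + 4*e2 - e3 - 2*e5 - e6, and R ~R = 112/9, so R^-1 = ~R / (112/9).
R v = 61/6 - 32/15*e12 + 7/5*e13 - 1/2*e14 - 14/15*e15 + 38/15*e16 - 26/5*e23 + 3*e24 + 12*e25 - 12*e26 - 3/4*e34 - 28/5*e35 + 17/10*e36 + 3/2*e45 + 3/4*e46 + 9*e56
Answer: -361/280*e1 + 127/28*e2 + 93/560*e3 - 3/4*e4 - 295/56*e5 + 209/112*e6


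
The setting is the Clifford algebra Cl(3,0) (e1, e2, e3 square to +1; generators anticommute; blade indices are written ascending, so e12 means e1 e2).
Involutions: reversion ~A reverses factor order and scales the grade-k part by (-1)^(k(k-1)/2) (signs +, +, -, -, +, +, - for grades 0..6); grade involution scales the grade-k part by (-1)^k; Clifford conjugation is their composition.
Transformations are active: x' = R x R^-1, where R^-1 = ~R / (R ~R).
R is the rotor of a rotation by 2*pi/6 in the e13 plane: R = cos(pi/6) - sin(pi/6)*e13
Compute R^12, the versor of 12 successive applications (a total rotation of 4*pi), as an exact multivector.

Half-angle bookkeeping: 12 applications in e13 add up to rotor phase 12*pi/6 = 2*pi, so R^12 = cos(2*pi) - sin(2*pi)*e13.
cos(2*pi) = 1 and sin(2*pi) = 0, so R^12 = 1. The total rotation 4*pi is 2 full turns, so every vector returns to itself, yet the rotor is +1, back on the identity sheet (an even number of 2*pi turns).
Answer: 1


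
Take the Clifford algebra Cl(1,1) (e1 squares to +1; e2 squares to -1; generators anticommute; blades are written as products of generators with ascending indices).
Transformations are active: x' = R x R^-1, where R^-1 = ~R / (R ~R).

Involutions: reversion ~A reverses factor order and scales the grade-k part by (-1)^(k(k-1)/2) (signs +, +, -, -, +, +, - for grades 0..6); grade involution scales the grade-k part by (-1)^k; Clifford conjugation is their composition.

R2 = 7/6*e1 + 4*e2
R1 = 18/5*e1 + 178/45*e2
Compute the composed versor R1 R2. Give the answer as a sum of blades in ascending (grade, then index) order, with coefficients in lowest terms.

Distribute over the terms of R1 (each basis-blade product reordered to ascending indices, repeated generators contracted through their squares):
(18/5*e1) R2 = 21/5 + 72/5*e1 e2
(178/45*e2) R2 = -712/45 - 623/135*e1 e2
Summing the partial products and collecting blades:
Answer: -523/45 + 1321/135*e1 e2


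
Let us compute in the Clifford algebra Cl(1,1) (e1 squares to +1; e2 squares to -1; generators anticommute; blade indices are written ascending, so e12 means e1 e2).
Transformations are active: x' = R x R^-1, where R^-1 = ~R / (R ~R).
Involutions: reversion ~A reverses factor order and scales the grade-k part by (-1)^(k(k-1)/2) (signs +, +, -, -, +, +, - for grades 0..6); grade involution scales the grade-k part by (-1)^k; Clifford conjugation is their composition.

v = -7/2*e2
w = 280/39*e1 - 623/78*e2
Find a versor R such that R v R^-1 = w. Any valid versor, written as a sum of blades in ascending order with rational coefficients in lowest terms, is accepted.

Take R = v + w = 280/39*e1 - 448/39*e2. Because q(v) = q(w) = -49/4, conjugation by R sends v exactly to w.
Answer: 280/39*e1 - 448/39*e2


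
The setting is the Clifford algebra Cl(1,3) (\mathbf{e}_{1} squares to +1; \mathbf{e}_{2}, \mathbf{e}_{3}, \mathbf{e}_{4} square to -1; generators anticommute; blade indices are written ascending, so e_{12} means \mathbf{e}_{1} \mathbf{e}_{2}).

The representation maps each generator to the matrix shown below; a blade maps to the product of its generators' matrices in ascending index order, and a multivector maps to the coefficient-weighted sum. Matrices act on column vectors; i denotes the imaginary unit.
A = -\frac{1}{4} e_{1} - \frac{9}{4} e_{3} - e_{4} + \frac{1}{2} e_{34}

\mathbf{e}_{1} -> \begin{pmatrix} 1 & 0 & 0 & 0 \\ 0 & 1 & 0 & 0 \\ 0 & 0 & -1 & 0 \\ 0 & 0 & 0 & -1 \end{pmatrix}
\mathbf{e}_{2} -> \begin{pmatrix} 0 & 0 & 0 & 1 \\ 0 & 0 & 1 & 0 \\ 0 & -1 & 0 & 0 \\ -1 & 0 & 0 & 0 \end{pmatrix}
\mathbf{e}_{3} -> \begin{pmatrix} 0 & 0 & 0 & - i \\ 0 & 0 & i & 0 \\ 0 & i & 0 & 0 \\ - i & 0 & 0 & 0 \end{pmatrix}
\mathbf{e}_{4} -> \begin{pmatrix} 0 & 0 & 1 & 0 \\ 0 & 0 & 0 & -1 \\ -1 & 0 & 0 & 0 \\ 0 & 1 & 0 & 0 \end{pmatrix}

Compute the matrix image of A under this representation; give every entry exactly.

Bivector images (products of the table entries): rho(e_{34}) = rho(\mathbf{e}_{3})rho(\mathbf{e}_{4}) = \begin{pmatrix} 0 & - i & 0 & 0 \\ - i & 0 & 0 & 0 \\ 0 & 0 & 0 & - i \\ 0 & 0 & - i & 0 \end{pmatrix}.
M = (-\frac{1}{4})*rho(e_{1}) + (-\frac{9}{4})*rho(e_{3}) + (-1)*rho(e_{4}) + (\frac{1}{2})*rho(e_{34}), summed entrywise:
Answer: \begin{pmatrix} - \frac{1}{4} & - \frac{i}{2} & -1 & \frac{9 i}{4} \\ - \frac{i}{2} & - \frac{1}{4} & - \frac{9 i}{4} & 1 \\ 1 & - \frac{9 i}{4} & \frac{1}{4} & - \frac{i}{2} \\ \frac{9 i}{4} & -1 & - \frac{i}{2} & \frac{1}{4} \end{pmatrix}


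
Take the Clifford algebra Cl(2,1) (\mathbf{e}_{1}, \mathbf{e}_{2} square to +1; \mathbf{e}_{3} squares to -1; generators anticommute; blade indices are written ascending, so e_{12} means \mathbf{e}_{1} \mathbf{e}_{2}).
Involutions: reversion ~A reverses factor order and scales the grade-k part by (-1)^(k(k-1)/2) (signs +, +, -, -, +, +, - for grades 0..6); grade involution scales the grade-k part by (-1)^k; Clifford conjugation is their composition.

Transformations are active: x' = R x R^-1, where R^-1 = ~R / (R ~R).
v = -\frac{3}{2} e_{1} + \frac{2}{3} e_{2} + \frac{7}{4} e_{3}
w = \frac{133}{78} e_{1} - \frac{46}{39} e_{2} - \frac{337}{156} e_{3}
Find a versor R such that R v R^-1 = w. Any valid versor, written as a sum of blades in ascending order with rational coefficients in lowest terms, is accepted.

Take R = v + w = \frac{8}{39} e_{1} - \frac{20}{39} e_{2} - \frac{16}{39} e_{3}. Because q(v) = q(w) = -\frac{53}{144}, conjugation by R sends v exactly to w.
Answer: \frac{8}{39} e_{1} - \frac{20}{39} e_{2} - \frac{16}{39} e_{3}


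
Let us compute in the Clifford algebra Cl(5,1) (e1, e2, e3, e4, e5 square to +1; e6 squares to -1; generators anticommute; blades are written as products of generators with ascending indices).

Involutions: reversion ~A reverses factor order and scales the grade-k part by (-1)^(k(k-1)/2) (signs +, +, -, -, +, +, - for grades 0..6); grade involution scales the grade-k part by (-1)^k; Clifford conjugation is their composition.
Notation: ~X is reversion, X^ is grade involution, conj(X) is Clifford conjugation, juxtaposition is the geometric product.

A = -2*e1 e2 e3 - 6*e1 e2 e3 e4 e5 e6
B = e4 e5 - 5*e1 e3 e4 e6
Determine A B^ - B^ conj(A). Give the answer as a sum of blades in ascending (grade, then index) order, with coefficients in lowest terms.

first term: -30*e2 e5 + 10*e2 e4 e6 + 6*e1 e2 e3 e6 - 2*e1 e2 e3 e4 e5
second term: 30*e2 e5 + 10*e2 e4 e6 - 6*e1 e2 e3 e6 - 2*e1 e2 e3 e4 e5
Answer: -60*e2 e5 + 12*e1 e2 e3 e6


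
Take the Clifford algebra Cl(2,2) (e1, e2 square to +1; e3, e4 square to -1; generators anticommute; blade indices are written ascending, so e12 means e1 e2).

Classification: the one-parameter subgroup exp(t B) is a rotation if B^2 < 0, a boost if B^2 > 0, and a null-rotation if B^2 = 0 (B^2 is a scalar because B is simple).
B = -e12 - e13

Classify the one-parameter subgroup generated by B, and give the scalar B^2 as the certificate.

B^2 term by term: the squares give (-1)^2*(e12)^2 + (-1)^2*(e13)^2 = 1*(-1) + 1*(+1) = 0 (each basis 2-blade squares to minus the product of its generators' squares); cross terms between blades sharing an index anticommute and cancel. So B^2 = 0.
Answer: null-rotation, certificate B^2 = 0. The invariant at work: B^2 = 0 is unchanged by conjugation, hence its sign classifies the subgroup whatever basis B is written in.


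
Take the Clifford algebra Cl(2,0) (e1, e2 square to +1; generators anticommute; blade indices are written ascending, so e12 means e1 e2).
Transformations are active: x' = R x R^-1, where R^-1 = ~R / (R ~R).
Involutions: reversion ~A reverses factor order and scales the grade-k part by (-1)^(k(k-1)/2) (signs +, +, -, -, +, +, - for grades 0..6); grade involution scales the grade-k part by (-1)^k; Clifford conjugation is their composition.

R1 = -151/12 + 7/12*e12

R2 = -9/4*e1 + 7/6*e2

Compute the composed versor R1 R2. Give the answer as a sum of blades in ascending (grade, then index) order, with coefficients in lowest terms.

Distribute over the terms of R1 (each basis-blade product reordered to ascending indices, repeated generators contracted through their squares):
(-151/12) R2 = 453/16*e1 - 1057/72*e2
(7/12*e12) R2 = 49/72*e1 + 21/16*e2
Summing the partial products and collecting blades:
Answer: 4175/144*e1 - 1925/144*e2


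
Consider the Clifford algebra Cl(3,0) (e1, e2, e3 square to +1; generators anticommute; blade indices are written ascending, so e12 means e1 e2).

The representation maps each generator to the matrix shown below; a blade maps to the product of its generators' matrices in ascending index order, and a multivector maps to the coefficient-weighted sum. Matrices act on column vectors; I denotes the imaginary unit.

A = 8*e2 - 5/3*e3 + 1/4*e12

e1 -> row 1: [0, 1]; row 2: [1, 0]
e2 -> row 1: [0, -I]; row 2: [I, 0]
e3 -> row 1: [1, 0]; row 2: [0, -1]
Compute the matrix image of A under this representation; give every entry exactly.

Bivector images (products of the table entries): rho(e12) = rho(e1)rho(e2) = row 1: [I, 0]; row 2: [0, -I].
M = (8)*rho(e2) + (-5/3)*rho(e3) + (1/4)*rho(e12), summed entrywise:
Answer: row 1: [-5/3 + I/4, -8*I]; row 2: [8*I, 5/3 - I/4]


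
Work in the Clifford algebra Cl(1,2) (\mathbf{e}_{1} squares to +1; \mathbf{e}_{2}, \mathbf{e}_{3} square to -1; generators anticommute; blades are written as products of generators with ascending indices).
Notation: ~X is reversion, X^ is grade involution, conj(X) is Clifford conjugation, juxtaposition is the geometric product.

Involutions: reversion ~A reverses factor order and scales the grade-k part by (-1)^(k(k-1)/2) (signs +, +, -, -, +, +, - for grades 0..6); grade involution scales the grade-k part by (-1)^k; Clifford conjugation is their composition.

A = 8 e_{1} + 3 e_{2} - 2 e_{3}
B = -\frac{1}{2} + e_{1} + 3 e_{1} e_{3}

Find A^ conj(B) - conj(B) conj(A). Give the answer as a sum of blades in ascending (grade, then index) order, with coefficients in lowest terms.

first term: 8 - 2 e_{1} + \frac{3}{2} e_{2} + 23 e_{3} - 3 e_{1} e_{2} + 2 e_{1} e_{3} - 9 e_{1} e_{2} e_{3}
second term: 8 + 10 e_{1} + \frac{3}{2} e_{2} - 25 e_{3} + 3 e_{1} e_{2} - 2 e_{1} e_{3} - 9 e_{1} e_{2} e_{3}
Answer: -12 e_{1} + 48 e_{3} - 6 e_{1} e_{2} + 4 e_{1} e_{3}


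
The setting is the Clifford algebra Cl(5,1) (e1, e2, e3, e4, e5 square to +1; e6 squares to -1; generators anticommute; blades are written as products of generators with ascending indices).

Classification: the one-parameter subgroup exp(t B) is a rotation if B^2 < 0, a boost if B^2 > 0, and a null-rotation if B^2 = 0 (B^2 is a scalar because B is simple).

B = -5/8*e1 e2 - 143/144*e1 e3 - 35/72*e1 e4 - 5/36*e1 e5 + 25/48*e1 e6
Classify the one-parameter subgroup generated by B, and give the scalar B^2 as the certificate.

B^2 term by term: the squares give (-5/8)^2*(e1 e2)^2 + (-143/144)^2*(e1 e3)^2 + (-35/72)^2*(e1 e4)^2 + (-5/36)^2*(e1 e5)^2 + (25/48)^2*(e1 e6)^2 = 25/64*(-1) + 20449/20736*(-1) + 1225/5184*(-1) + 25/1296*(-1) + 625/2304*(+1) = -49/36 (each basis 2-blade squares to minus the product of its generators' squares); cross terms between blades sharing an index anticommute and cancel. So B^2 = -49/36.
Answer: rotation, certificate B^2 = -49/36. The invariant at work: B^2 = -49/36 is unchanged by conjugation, hence its sign classifies the subgroup whatever basis B is written in.


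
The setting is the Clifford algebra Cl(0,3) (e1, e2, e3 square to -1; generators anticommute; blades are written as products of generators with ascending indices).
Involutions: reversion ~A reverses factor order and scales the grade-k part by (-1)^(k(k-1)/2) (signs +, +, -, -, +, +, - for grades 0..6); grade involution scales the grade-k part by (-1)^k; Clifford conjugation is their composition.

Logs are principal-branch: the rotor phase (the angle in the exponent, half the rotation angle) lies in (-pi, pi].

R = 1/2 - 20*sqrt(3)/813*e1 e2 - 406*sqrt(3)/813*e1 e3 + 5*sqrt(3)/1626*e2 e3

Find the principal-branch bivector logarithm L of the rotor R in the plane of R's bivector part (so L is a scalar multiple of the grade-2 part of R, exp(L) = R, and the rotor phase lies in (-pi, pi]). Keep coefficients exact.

The scalar part of R is 1/2, which fixes the principal-branch rotor phase; the unit plane is then the bivector part divided by the sine of that phase, and L is that plane scaled by the phase.
Concretely: cos(phase) = 1/2 gives phase = ±pi/3, and since phase/sin(phase) is even the sign is immaterial: L = (phase/sin(phase)) * <R>_2 = (2*sqrt(3)*pi/9) * <R>_2.
Answer: -40*pi/2439*e1 e2 - 812*pi/2439*e1 e3 + 5*pi/2439*e2 e3


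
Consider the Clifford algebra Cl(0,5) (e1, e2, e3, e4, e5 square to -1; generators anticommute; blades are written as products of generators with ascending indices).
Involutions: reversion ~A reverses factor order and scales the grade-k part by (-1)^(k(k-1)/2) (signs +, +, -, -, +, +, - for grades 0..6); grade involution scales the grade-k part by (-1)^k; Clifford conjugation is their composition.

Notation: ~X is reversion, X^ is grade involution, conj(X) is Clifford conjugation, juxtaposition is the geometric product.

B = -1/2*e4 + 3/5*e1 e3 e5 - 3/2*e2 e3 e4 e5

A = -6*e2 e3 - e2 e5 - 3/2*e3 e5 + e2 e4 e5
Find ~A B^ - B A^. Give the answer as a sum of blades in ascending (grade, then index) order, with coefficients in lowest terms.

first term: 9/10*e1 + 3/2*e3 - 9/4*e2 e4 - 1/2*e2 e5 + 3/2*e3 e4 + 9*e4 e5 - 3/5*e1 e2 e3 + 18/5*e1 e2 e5 + 3*e2 e3 e4 - 1/2*e2 e4 e5 - 3/4*e3 e4 e5 + 3/5*e1 e2 e3 e4
second term: 9/10*e1 - 3/2*e3 + 9/4*e2 e4 + 1/2*e2 e5 - 3/2*e3 e4 - 9*e4 e5 + 3/5*e1 e2 e3 - 18/5*e1 e2 e5 + 3*e2 e3 e4 - 1/2*e2 e4 e5 - 3/4*e3 e4 e5 - 3/5*e1 e2 e3 e4
Answer: 3*e3 - 9/2*e2 e4 - e2 e5 + 3*e3 e4 + 18*e4 e5 - 6/5*e1 e2 e3 + 36/5*e1 e2 e5 + 6/5*e1 e2 e3 e4


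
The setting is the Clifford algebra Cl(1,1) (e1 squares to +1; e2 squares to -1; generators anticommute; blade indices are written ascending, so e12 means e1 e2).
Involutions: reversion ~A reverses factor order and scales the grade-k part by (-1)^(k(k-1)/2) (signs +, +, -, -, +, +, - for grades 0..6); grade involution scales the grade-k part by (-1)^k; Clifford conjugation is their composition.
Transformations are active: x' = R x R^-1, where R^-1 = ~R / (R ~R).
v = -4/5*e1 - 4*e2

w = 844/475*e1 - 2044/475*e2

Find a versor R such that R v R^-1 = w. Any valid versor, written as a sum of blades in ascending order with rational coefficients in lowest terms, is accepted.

A norm check does it: q(v) = q(w) = -384/25, hence R = v + w = 464/475*e1 - 3944/475*e2 realises the map — parallel part kept, (v - w)/2 negated, v carried to w.
Answer: 464/475*e1 - 3944/475*e2


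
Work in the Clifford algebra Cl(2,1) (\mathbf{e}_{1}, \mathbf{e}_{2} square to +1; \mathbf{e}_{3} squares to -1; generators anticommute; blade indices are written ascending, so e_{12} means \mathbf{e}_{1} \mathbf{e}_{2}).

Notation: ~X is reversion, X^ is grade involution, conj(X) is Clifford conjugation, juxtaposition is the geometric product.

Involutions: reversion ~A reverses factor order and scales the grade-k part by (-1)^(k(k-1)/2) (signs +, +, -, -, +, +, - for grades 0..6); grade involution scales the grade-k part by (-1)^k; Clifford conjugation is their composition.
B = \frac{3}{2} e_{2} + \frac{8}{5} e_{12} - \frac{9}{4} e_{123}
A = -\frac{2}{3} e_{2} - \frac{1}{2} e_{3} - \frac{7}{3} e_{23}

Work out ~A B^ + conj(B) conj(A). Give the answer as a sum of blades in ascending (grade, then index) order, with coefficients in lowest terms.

first term: 1 + \frac{379}{60} e_{1} + \frac{7}{2} e_{3} + \frac{9}{8} e_{12} - \frac{67}{30} e_{13} - \frac{3}{4} e_{23} - \frac{4}{5} e_{123}
second term: -1 - \frac{379}{60} e_{1} - \frac{7}{2} e_{3} + \frac{9}{8} e_{12} - \frac{67}{30} e_{13} - \frac{3}{4} e_{23} - \frac{4}{5} e_{123}
Answer: \frac{9}{4} e_{12} - \frac{67}{15} e_{13} - \frac{3}{2} e_{23} - \frac{8}{5} e_{123}


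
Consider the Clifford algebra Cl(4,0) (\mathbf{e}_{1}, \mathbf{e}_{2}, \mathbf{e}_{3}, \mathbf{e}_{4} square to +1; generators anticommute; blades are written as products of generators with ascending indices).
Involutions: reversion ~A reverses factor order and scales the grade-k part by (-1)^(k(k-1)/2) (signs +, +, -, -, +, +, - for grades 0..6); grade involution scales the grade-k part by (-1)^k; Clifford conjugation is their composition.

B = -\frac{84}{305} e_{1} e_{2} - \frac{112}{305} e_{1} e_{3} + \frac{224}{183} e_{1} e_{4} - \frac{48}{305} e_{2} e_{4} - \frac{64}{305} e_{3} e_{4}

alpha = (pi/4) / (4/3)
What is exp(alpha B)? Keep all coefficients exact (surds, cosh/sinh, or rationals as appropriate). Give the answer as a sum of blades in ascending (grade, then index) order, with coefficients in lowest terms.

B^2 term by term: the squares give (-\frac{84}{305})^2*(e_{1} e_{2})^2 + (-\frac{112}{305})^2*(e_{1} e_{3})^2 + (\frac{224}{183})^2*(e_{1} e_{4})^2 + (-\frac{48}{305})^2*(e_{2} e_{4})^2 + (-\frac{64}{305})^2*(e_{3} e_{4})^2 = \frac{7056}{93025}*(-1) + \frac{12544}{93025}*(-1) + \frac{50176}{33489}*(-1) + \frac{2304}{93025}*(-1) + \frac{4096}{93025}*(-1) = -\frac{16}{9} (each basis 2-blade squares to minus the product of its generators' squares); cross terms between blades sharing an index anticommute and cancel; the commuting (index-disjoint) pairs give grade-4 terms 2*c*c'*(blade product), which cancel blade by blade — e_{1} e_{2} e_{3} e_{4}: \frac{10752}{93025} - \frac{10752}{93025} = 0 — confirming B is simple. So B^2 = -\frac{16}{9}.
B^2 = -\frac{16}{9} — the series telescopes trigonometrically here: l = \frac{4}{3}, alpha*l = \frac{\pi}{4}, so exp(alpha B) = cos(\frac{\pi}{4}) + (sin(\frac{\pi}{4})/(\frac{4}{3}))*B = \frac{\sqrt{2}}{2} + (\frac{3 \sqrt{2}}{8})*B.
Answer: \frac{\sqrt{2}}{2} - \frac{63 \sqrt{2}}{610} e_{1} e_{2} - \frac{42 \sqrt{2}}{305} e_{1} e_{3} + \frac{28 \sqrt{2}}{61} e_{1} e_{4} - \frac{18 \sqrt{2}}{305} e_{2} e_{4} - \frac{24 \sqrt{2}}{305} e_{3} e_{4}


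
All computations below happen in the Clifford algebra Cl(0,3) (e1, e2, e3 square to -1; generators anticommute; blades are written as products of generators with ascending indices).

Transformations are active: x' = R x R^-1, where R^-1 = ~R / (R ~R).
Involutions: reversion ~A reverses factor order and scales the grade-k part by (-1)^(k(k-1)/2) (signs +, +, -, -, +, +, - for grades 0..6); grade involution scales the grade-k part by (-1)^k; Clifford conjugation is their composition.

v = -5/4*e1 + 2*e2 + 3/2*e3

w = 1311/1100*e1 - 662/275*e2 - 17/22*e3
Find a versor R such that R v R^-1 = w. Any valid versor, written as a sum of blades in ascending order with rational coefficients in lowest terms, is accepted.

A norm check does it: q(v) = q(w) = -125/16, hence R = v + w = -16/275*e1 - 112/275*e2 + 8/11*e3 realises the map — parallel part kept, (v - w)/2 negated, v carried to w.
Answer: -16/275*e1 - 112/275*e2 + 8/11*e3


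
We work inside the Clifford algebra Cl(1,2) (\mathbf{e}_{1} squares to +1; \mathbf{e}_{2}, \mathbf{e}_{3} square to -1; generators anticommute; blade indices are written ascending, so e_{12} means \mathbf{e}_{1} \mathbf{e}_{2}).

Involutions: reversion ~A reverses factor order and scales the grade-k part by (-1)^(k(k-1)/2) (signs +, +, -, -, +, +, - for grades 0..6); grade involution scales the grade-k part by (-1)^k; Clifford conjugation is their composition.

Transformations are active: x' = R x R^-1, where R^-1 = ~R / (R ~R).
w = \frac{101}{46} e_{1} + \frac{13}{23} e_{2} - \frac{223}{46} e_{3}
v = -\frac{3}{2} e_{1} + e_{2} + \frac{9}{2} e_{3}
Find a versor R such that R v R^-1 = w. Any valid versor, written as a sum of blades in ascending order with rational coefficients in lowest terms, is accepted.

The midline construction: v and w both square to -19, so reflecting in their sum \frac{16}{23} e_{1} + \frac{36}{23} e_{2} - \frac{8}{23} e_{3} exchanges them.
Answer: \frac{16}{23} e_{1} + \frac{36}{23} e_{2} - \frac{8}{23} e_{3}


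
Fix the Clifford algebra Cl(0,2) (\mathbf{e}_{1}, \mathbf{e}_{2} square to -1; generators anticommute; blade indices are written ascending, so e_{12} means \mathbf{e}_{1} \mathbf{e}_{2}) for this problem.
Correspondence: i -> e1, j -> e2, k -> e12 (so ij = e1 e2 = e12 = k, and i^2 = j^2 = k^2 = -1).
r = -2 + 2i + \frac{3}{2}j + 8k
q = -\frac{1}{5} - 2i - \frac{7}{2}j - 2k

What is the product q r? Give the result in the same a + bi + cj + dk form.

In blades: q = -\frac{1}{5} - 2 e_{1} - \frac{7}{2} e_{2} - 2 e_{12}, r = -2 + 2 e_{1} + \frac{3}{2} e_{2} + 8 e_{12}.
Distribute q over r term by term (generator squares from the signature, products reordered to ascending indices): (-\frac{1}{5})*r = \frac{2}{5} - \frac{2}{5} e_{1} - \frac{3}{10} e_{2} - \frac{8}{5} e_{12}; (-2 e_{1})*r = 4 + 4 e_{1} + 16 e_{2} - 3 e_{12}; (-\frac{7}{2} e_{2})*r = \frac{21}{4} - 28 e_{1} + 7 e_{2} + 7 e_{12}; (-2 e_{12})*r = 16 + 3 e_{1} - 4 e_{2} + 4 e_{12}.
Sum: \frac{513}{20} - \frac{107}{5} e_{1} + \frac{187}{10} e_{2} + \frac{32}{5} e_{12}; translating back through the correspondence:
Answer: \frac{513}{20} - \frac{107}{5}i + \frac{187}{10}j + \frac{32}{5}k


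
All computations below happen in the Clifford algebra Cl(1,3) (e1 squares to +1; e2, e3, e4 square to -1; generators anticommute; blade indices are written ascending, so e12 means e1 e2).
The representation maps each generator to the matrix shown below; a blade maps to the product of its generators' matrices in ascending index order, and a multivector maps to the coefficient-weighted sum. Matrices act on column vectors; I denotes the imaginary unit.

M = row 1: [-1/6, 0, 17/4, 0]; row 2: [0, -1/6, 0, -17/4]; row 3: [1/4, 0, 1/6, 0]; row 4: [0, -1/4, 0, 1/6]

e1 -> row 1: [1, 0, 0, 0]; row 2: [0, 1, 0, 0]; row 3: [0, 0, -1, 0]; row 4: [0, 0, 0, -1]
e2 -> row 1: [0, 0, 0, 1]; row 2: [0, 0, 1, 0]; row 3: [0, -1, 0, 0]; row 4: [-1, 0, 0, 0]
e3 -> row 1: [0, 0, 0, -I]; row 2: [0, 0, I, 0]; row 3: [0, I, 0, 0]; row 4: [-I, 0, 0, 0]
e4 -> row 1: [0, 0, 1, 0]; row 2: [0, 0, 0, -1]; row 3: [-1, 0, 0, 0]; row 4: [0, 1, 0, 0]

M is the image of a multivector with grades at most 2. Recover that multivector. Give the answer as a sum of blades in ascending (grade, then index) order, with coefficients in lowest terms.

Method: the blade images are trace-orthogonal — tr(rho(e_A) rho(e_B)^-1) = 4 if A = B and 0 otherwise — and rho(e_A)^-1 = (e_A)^2 * rho(e_A) with (e_A)^2 = +1 or -1, so the coefficient of e_A in the preimage is (e_A)^2 * tr(M rho(e_A))/4.
Nonzero projections over blades of grade <= 2: e1: (e1)^2 = +1, tr(M rho(e1)) = -2/3, coefficient -1/6; e4: (e4)^2 = -1, tr(M rho(e4)) = -8, coefficient 2; e14: (e14)^2 = +1, tr(M rho(e14)) = 9, coefficient 9/4. Every other blade of grade <= 2 projects to 0.
Answer: -1/6*e1 + 2*e4 + 9/4*e14


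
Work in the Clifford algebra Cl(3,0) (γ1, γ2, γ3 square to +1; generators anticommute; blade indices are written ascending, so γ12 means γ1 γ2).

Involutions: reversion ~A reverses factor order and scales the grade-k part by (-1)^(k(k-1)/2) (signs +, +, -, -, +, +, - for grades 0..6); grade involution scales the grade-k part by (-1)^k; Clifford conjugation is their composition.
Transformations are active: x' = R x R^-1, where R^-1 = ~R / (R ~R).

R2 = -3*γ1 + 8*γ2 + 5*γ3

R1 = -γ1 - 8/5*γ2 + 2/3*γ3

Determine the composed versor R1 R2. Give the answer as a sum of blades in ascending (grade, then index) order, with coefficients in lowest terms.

Distribute over the terms of R1 (each basis-blade product reordered to ascending indices, repeated generators contracted through their squares):
(-γ1) R2 = 3 - 8*γ12 - 5*γ13
(-8/5*γ2) R2 = -64/5 - 24/5*γ12 - 8*γ23
(2/3*γ3) R2 = 10/3 + 2*γ13 - 16/3*γ23
Summing the partial products and collecting blades:
Answer: -97/15 - 64/5*γ12 - 3*γ13 - 40/3*γ23


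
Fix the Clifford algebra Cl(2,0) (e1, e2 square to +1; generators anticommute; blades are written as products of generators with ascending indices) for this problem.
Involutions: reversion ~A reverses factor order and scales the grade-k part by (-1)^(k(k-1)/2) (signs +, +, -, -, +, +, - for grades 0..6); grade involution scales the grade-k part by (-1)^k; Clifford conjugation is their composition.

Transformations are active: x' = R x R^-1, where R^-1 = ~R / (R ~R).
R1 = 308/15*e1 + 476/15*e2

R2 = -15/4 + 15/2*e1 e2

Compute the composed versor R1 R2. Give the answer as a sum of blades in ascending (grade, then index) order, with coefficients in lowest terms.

Distribute over the terms of R1 (each basis-blade product reordered to ascending indices, repeated generators contracted through their squares):
(308/15*e1) R2 = -77*e1 + 154*e2
(476/15*e2) R2 = -238*e1 - 119*e2
Summing the partial products and collecting blades:
Answer: -315*e1 + 35*e2


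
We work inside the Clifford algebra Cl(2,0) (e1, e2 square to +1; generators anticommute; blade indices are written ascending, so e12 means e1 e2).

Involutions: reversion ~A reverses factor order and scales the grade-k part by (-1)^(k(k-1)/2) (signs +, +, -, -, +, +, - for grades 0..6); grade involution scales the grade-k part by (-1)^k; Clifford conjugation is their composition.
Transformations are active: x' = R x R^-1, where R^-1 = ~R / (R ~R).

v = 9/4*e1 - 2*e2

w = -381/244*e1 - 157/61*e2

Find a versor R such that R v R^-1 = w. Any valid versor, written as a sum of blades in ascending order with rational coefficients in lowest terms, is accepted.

Since q(v) = q(w) = 145/16, the sum R = v + w = 42/61*e1 - 279/61*e2 does the job whenever invertible.
Answer: 42/61*e1 - 279/61*e2


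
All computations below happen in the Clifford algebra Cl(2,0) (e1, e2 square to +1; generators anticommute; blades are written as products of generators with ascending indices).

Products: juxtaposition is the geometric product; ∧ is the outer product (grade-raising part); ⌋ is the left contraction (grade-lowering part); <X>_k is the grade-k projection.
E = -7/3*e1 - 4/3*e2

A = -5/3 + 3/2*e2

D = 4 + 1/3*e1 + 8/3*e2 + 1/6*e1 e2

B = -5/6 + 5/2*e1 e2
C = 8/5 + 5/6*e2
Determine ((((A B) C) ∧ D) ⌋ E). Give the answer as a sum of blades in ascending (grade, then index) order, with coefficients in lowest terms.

step 1: 25/18 - 15/4*e1 - 5/4*e2 - 25/6*e1 e2
step 2: 85/72 - 341/36*e1 - 91/108*e2 - 235/24*e1 e2
step 3: 85/18 - 8099/216*e1 - 2/9*e2 - 82877/1296*e1 e2
step 4: 56885/648 - 595/54*e1 - 170/27*e2
Answer: 56885/648 - 595/54*e1 - 170/27*e2


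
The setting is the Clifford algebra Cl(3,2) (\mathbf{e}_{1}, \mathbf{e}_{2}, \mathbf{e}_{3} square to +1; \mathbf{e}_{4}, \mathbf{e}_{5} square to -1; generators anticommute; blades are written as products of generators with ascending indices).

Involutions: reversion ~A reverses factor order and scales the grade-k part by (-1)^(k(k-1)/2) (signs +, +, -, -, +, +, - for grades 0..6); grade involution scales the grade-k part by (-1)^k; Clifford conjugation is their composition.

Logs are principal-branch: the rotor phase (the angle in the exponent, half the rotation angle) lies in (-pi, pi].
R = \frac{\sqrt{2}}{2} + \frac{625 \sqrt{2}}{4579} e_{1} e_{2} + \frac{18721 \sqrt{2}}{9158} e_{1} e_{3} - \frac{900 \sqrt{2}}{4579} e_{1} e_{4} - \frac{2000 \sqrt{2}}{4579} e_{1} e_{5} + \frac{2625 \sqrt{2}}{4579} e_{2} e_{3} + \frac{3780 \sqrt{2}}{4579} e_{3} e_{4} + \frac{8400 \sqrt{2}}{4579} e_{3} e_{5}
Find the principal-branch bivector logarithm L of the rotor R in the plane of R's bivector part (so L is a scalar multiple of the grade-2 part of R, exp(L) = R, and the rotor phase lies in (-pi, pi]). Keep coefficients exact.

The scalar part of R is \frac{\sqrt{2}}{2}, which fixes the principal-branch rotor phase; the unit plane is then the bivector part divided by the sine of that phase, and L is that plane scaled by the phase.
Concretely: cos(phase) = \frac{\sqrt{2}}{2} gives phase = ±\frac{\pi}{4}, and since phase/sin(phase) is even the sign is immaterial: L = (phase/sin(phase)) * <R>_2 = (\frac{\sqrt{2} \pi}{4}) * <R>_2.
Answer: \frac{625 \pi}{9158} e_{1} e_{2} + \frac{18721 \pi}{18316} e_{1} e_{3} - \frac{450 \pi}{4579} e_{1} e_{4} - \frac{1000 \pi}{4579} e_{1} e_{5} + \frac{2625 \pi}{9158} e_{2} e_{3} + \frac{1890 \pi}{4579} e_{3} e_{4} + \frac{4200 \pi}{4579} e_{3} e_{5}


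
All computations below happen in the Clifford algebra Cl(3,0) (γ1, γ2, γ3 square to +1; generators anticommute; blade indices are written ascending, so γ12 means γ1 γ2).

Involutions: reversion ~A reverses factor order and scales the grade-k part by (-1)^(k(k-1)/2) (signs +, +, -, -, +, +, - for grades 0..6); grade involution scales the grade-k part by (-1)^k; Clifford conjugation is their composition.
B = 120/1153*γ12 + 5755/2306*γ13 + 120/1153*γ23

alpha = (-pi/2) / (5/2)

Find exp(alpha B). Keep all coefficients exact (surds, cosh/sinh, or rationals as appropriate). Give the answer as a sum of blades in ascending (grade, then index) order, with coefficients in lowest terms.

B^2 term by term: the squares give (120/1153)^2*(γ12)^2 + (5755/2306)^2*(γ13)^2 + (120/1153)^2*(γ23)^2 = 14400/1329409*(-1) + 33120025/5317636*(-1) + 14400/1329409*(-1) = -25/4 (each basis 2-blade squares to minus the product of its generators' squares); cross terms between blades sharing an index anticommute and cancel. So B^2 = -25/4.
B^2 = -25/4 — a negative square means the series sums to a rotation: l = 5/2, alpha*l = -pi/2, so exp(alpha B) = cos(-pi/2) + (sin(-pi/2)/(5/2))*B = 0 + (-2/5)*B.
Answer: -48/1153*γ12 - 1151/1153*γ13 - 48/1153*γ23


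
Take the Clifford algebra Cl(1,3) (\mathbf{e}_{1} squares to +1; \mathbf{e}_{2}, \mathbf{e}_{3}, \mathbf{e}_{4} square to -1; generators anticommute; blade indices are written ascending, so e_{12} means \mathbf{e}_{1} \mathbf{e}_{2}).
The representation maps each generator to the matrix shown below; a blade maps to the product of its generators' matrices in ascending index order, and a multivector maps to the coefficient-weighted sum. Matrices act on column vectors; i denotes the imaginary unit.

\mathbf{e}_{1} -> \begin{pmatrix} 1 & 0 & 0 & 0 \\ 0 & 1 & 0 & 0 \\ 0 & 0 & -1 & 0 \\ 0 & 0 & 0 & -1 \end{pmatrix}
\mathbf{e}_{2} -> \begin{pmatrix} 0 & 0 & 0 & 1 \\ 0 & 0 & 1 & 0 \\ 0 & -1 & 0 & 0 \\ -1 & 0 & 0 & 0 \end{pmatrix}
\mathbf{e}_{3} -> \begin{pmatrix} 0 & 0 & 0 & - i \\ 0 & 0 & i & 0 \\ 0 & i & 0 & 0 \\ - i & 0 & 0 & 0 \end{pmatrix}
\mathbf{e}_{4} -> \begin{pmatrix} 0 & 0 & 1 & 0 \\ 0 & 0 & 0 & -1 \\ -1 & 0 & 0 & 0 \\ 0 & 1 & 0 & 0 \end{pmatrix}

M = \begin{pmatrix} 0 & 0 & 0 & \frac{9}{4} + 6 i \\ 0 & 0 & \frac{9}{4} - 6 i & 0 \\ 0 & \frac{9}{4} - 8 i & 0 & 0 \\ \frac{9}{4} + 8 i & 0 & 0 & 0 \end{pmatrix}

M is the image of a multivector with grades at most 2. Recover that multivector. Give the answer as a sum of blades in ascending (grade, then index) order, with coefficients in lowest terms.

Method: the blade images are trace-orthogonal — tr(rho(e_A) rho(e_B)^-1) = 4 if A = B and 0 otherwise — and rho(e_A)^-1 = (e_A)^2 * rho(e_A) with (e_A)^2 = +1 or -1, so the coefficient of e_A in the preimage is (e_A)^2 * tr(M rho(e_A))/4.
Nonzero projections over blades of grade <= 2: e_{3}: (e_{3})^2 = -1, tr(M rho(e_{3})) = 28, coefficient -7; e_{12}: (e_{12})^2 = +1, tr(M rho(e_{12})) = 9, coefficient \frac{9}{4}; e_{13}: (e_{13})^2 = +1, tr(M rho(e_{13})) = 4, coefficient 1. Every other blade of grade <= 2 projects to 0.
Answer: -7 e_{3} + \frac{9}{4} e_{12} + e_{13}


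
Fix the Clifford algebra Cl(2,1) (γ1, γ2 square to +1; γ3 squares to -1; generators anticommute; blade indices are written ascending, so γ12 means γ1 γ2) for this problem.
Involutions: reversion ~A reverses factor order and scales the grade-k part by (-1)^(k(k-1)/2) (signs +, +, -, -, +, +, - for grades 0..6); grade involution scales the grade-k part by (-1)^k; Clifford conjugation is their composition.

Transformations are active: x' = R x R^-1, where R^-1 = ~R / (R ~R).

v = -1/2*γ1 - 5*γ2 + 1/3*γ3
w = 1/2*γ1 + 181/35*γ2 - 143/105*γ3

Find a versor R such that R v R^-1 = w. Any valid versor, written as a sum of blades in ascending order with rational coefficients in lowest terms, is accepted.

Reasoning: v^2 = w^2 = 905/36 since conjugation preserves the quadratic form; R = v + w = 6/35*γ2 - 36/35*γ3 is then valid when invertible, keeping its own part and reversing (v - w)/2.
Answer: 6/35*γ2 - 36/35*γ3


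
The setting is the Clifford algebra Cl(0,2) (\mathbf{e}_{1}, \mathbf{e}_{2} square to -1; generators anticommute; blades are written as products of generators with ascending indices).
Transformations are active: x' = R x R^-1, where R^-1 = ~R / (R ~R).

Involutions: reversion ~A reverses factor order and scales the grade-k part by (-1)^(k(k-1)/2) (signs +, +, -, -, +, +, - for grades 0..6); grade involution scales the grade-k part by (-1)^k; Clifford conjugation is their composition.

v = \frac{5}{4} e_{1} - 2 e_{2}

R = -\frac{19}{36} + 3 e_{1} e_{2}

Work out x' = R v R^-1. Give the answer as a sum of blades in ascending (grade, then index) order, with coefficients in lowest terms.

~R = -\frac{19}{36} - 3 e_{1} e_{2}, and R ~R = \frac{12025}{1296}, so R^-1 = ~R / (\frac{12025}{1296}).
R v = \frac{769}{144} e_{1} + \frac{173}{36} e_{2}
Answer: -\frac{89347}{48100} e_{1} + \frac{17476}{12025} e_{2}


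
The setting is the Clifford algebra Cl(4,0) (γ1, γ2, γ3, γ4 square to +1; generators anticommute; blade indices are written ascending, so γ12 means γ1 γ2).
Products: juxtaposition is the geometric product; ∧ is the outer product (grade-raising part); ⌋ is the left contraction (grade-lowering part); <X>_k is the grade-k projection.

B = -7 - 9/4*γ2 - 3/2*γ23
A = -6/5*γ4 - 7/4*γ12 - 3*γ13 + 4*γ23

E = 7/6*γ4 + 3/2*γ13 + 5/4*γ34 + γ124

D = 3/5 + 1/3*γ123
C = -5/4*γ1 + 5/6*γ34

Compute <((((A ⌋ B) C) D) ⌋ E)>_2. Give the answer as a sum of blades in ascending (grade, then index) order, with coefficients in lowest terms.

step 1: 6
step 2: -15/2*γ1 + 5*γ34
step 3: -9/2*γ1 - 5/2*γ23 + 3*γ34 - 5/3*γ124
step 4: -25/12 - 27/4*γ3 - 9/2*γ24
step 5: -9/2*γ24
Answer: -9/2*γ24
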